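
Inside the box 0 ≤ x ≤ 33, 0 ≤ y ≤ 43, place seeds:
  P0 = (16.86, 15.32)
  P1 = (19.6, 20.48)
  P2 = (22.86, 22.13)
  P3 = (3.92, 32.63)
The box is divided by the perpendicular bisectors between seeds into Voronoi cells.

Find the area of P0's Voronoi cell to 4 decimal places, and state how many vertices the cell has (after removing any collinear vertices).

1. box [0,33]×[0,43]: [(0, 0) (33, 0) (33, 43) (0, 43)]
2. ⊥bis P0·P1 via (18.23,17.9): [(0, 27.5803) (0, 0) (33, 0) (33, 10.057)]  |A|=621.0152
3. ⊥bis P0·P2 via (19.86,18.725): [(24.6894, 14.47) (0, 27.5803) (0, 0) (33, 0) (33, 7.1479)]  |A|=608.9271
4. ⊥bis P0·P3 via (10.39,23.975): [(24.6894, 14.47) (8.8946, 22.8571) (0, 16.208) (0, 0) (33, 0) (33, 7.1479)]  |A|=558.351
5. canonical 6-gon: [(24.6894, 14.47) (8.8946, 22.8571) (0, 16.208) (0, 0) (33, 0) (33, 7.1479)]
6. shoelace: 558.351

Area of P0's cell: 558.3510 (6 vertices)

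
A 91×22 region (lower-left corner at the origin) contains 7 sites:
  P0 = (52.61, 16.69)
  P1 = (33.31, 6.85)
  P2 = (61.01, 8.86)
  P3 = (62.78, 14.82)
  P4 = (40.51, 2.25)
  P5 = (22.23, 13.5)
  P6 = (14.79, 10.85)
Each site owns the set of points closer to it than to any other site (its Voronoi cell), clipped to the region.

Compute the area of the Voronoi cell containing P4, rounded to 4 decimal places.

Area of P4's cell: 139.1429

1. box [0,91]×[0,22]: [(0, 0) (91, 0) (91, 22) (0, 22)]
2. ⊥bis P4·P0 via (46.56,9.47): [(0, 0) (57.8614, 0) (31.6068, 22) (0, 22)]  |A|=984.1505
3. ⊥bis P4·P1 via (36.91,4.55): [(34.0031, 0) (57.8614, 0) (42.3221, 13.0211)]  |A|=155.3313
4. ⊥bis P4·P2 via (50.76,5.555): [(34.0031, 0) (52.5511, 0) (50.5852, 6.0971) (42.3221, 13.0211)]  |A|=139.1429
5. ⊥bis P4·P3 via (51.645,8.535): [(34.0031, 0) (52.5511, 0) (50.5852, 6.0971) (42.3221, 13.0211)]  |A|=139.1429
6. ⊥bis P4·P5 via (31.37,7.875): [(34.0031, 0) (52.5511, 0) (50.5852, 6.0971) (42.3221, 13.0211)]  |A|=139.1429
7. ⊥bis P4·P6 via (27.65,6.55): [(34.0031, 0) (52.5511, 0) (50.5852, 6.0971) (42.3221, 13.0211)]  |A|=139.1429
8. canonical 4-gon: [(34.0031, 0) (52.5511, 0) (50.5852, 6.0971) (42.3221, 13.0211)]
9. shoelace: 139.1429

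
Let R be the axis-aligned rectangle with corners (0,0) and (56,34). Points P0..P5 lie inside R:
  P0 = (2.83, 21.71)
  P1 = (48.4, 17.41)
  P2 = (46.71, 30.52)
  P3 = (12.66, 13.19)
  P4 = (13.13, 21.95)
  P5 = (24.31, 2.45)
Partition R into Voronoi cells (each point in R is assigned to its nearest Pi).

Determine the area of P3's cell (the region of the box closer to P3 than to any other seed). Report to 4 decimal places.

Area of P3's cell: 300.0924

1. box [0,56]×[0,34]: [(0, 0) (56, 0) (56, 34) (0, 34)]
2. ⊥bis P3·P0 via (7.745,17.45): [(0, 8.5142) (0, 0) (56, 0) (56, 34) (22.0895, 34)]  |A|=1622.5158
3. ⊥bis P3·P1 via (30.53,15.3): [(0, 8.5142) (0, 0) (32.3365, 0) (28.322, 34) (22.0895, 34)]  |A|=749.7111
4. ⊥bis P3·P2 via (29.685,21.855): [(0, 8.5142) (0, 0) (32.3365, 0) (29.7775, 21.6733) (23.5037, 34) (22.0895, 34)]  |A|=720.0144
5. ⊥bis P3·P4 via (12.895,17.57): [(8.0732, 17.8287) (0, 8.5142) (0, 0) (32.3365, 0) (30.3727, 16.6323)]  |A|=506.8982
6. ⊥bis P3·P5 via (18.485,7.82): [(26.7863, 16.8247) (8.0732, 17.8287) (0, 8.5142) (0, 0) (11.2758, 0)]  |A|=300.0924
7. canonical 5-gon: [(26.7863, 16.8247) (8.0732, 17.8287) (0, 8.5142) (0, 0) (11.2758, 0)]
8. shoelace: 300.0924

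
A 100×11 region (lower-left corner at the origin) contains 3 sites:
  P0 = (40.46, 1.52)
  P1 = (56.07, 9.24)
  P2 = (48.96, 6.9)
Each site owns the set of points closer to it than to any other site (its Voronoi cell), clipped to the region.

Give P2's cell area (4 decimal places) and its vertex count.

1. box [0,100]×[0,11]: [(0, 0) (100, 0) (100, 11) (0, 11)]
2. ⊥bis P2·P0 via (44.71,4.21): [(47.3747, 0) (100, 0) (100, 11) (40.4123, 11)]  |A|=617.1714
3. ⊥bis P2·P1 via (52.515,8.07): [(47.3747, 0) (55.1709, 0) (51.5507, 11) (40.4123, 11)]  |A|=104.1405
4. canonical 4-gon: [(47.3747, 0) (55.1709, 0) (51.5507, 11) (40.4123, 11)]
5. shoelace: 104.1405

Area of P2's cell: 104.1405 (4 vertices)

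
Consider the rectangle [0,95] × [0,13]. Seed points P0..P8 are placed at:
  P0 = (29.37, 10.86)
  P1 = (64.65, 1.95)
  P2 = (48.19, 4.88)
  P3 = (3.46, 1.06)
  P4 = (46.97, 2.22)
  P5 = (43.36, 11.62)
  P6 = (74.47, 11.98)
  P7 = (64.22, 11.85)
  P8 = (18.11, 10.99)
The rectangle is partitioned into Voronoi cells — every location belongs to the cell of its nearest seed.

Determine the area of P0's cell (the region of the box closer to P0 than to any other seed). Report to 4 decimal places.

1. box [0,95]×[0,13]: [(0, 0) (95, 0) (95, 13) (0, 13)]
2. ⊥bis P0·P1 via (47.01,6.405): [(0, 0) (45.3924, 0) (48.6756, 13) (0, 13)]  |A|=611.4419
3. ⊥bis P0·P2 via (38.78,7.87): [(0, 0) (36.2793, 0) (40.41, 13) (0, 13)]  |A|=498.4809
4. ⊥bis P0·P3 via (16.415,5.96): [(18.6693, 0) (36.2793, 0) (40.41, 13) (13.7522, 13)]  |A|=287.7411
5. ⊥bis P0·P4 via (38.17,6.54): [(18.6693, 0) (34.9595, 0) (38.7013, 7.6222) (40.41, 13) (13.7522, 13)]  |A|=282.7109
6. ⊥bis P0·P5 via (36.365,11.24): [(18.6693, 0) (34.9595, 0) (36.7747, 3.6978) (36.2694, 13) (13.7522, 13)]  |A|=261.625
7. ⊥bis P0·P6 via (51.92,11.42): [(18.6693, 0) (34.9595, 0) (36.7747, 3.6978) (36.2694, 13) (13.7522, 13)]  |A|=261.625
8. ⊥bis P0·P7 via (46.795,11.355): [(18.6693, 0) (34.9595, 0) (36.7747, 3.6978) (36.2694, 13) (13.7522, 13)]  |A|=261.625
9. ⊥bis P0·P8 via (23.74,10.925): [(23.6139, 0) (34.9595, 0) (36.7747, 3.6978) (36.2694, 13) (23.764, 13)]  |A|=164.409
10. canonical 5-gon: [(23.6139, 0) (34.9595, 0) (36.7747, 3.6978) (36.2694, 13) (23.764, 13)]
11. shoelace: 164.409

Area of P0's cell: 164.4090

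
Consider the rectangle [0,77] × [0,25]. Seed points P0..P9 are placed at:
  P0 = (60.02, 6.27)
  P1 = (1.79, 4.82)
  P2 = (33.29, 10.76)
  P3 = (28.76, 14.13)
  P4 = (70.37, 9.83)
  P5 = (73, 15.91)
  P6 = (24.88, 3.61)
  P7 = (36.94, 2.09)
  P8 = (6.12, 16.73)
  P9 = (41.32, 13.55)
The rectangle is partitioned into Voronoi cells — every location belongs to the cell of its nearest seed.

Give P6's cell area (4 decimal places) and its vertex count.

1. box [0,77]×[0,25]: [(0, 0) (77, 0) (77, 25) (0, 25)]
2. ⊥bis P6·P0 via (42.45,4.94): [(0, 0) (42.8239, 0) (40.9315, 25) (0, 25)]  |A|=1046.9432
3. ⊥bis P6·P1 via (13.335,4.215): [(13.1141, 0) (42.8239, 0) (40.9315, 25) (14.4242, 25)]  |A|=702.7141
4. ⊥bis P6·P2 via (29.085,7.185): [(14.396, 24.4625) (13.1141, 0) (35.1935, 0)]  |A|=270.0588
5. ⊥bis P6·P3 via (26.82,8.87): [(28.0327, 8.4227) (13.83, 13.661) (13.1141, 0) (35.1935, 0)]  |A|=191.8709
6. ⊥bis P6·P4 via (47.625,6.72): [(28.0327, 8.4227) (13.83, 13.661) (13.1141, 0) (35.1935, 0)]  |A|=191.8709
7. ⊥bis P6·P5 via (48.94,9.76): [(28.0327, 8.4227) (13.83, 13.661) (13.1141, 0) (35.1935, 0)]  |A|=191.8709
8. ⊥bis P6·P7 via (30.91,2.85): [(31.1502, 4.7559) (28.0327, 8.4227) (13.83, 13.661) (13.1141, 0) (30.5508, 0)]  |A|=180.8308
9. ⊥bis P6·P8 via (15.5,10.17): [(31.1502, 4.7559) (28.0327, 8.4227) (17.0984, 12.4555) (13.497, 7.3059) (13.1141, 0) (30.5508, 0)]  |A|=170.2446
10. ⊥bis P6·P9 via (33.1,8.58): [(31.1502, 4.7559) (28.0327, 8.4227) (17.0984, 12.4555) (13.497, 7.3059) (13.1141, 0) (30.5508, 0)]  |A|=170.2446
11. canonical 6-gon: [(31.1502, 4.7559) (28.0327, 8.4227) (17.0984, 12.4555) (13.497, 7.3059) (13.1141, 0) (30.5508, 0)]
12. shoelace: 170.2446

Area of P6's cell: 170.2446 (6 vertices)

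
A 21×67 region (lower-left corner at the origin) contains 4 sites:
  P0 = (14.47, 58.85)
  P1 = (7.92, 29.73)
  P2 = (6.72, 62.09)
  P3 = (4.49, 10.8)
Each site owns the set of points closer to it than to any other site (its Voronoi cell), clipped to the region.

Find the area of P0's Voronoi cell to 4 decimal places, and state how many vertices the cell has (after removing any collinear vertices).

Area of P0's cell: 287.3445 (4 vertices)

1. box [0,21]×[0,67]: [(0, 0) (21, 0) (21, 67) (0, 67)]
2. ⊥bis P0·P1 via (11.195,44.29): [(0, 46.8081) (21, 42.0845) (21, 67) (0, 67)]  |A|=473.6271
3. ⊥bis P0·P2 via (10.595,60.47): [(4.4637, 45.8041) (21, 42.0845) (21, 67) (13.325, 67)]  |A|=287.3445
4. ⊥bis P0·P3 via (9.48,34.825): [(4.4637, 45.8041) (21, 42.0845) (21, 67) (13.325, 67)]  |A|=287.3445
5. canonical 4-gon: [(4.4637, 45.8041) (21, 42.0845) (21, 67) (13.325, 67)]
6. shoelace: 287.3445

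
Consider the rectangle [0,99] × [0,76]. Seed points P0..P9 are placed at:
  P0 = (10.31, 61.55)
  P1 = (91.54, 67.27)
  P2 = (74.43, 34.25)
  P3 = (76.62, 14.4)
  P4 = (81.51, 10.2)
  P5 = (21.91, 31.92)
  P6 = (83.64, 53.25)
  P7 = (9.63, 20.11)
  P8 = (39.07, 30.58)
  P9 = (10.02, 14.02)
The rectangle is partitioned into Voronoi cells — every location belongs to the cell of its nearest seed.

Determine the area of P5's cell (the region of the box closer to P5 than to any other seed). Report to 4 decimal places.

1. box [0,99]×[0,76]: [(0, 0) (99, 0) (99, 76) (0, 76)]
2. ⊥bis P5·P0 via (16.11,46.735): [(0, 40.428) (0, 0) (99, 0) (99, 76) (90.8619, 76)]  |A|=5907.931
3. ⊥bis P5·P1 via (56.725,49.595): [(51.2022, 60.4734) (0, 40.428) (0, 0) (81.9036, 0)]  |A|=3511.4962
4. ⊥bis P5·P2 via (48.17,33.085): [(47.0274, 58.839) (0, 40.428) (0, 0) (49.6378, 0)]  |A|=2410.9327
5. ⊥bis P5·P3 via (49.265,23.16): [(48.69, 21.3644) (47.0274, 58.839) (0, 40.428) (0, 0) (41.8484, 0)]  |A|=2327.7249
6. ⊥bis P5·P4 via (51.71,21.06): [(48.69, 21.3644) (47.0274, 58.839) (0, 40.428) (0, 0) (41.8484, 0)]  |A|=2327.7249
7. ⊥bis P5·P6 via (52.775,42.585): [(48.69, 21.3644) (47.0274, 58.839) (0, 40.428) (0, 0) (41.8484, 0)]  |A|=2327.7249
8. ⊥bis P5·P7 via (15.77,26.015): [(48.69, 21.3644) (47.0274, 58.839) (1.3866, 40.9708) (40.7893, 0) (41.8484, 0)]  |A|=1464.1104
9. ⊥bis P5·P8 via (30.49,31.25): [(32.1908, 53.0306) (1.3866, 40.9708) (29.0065, 12.2518)]  |A|=608.8786
10. ⊥bis P5·P9 via (15.965,22.97): [(29.1591, 14.2059) (32.1908, 53.0306) (1.3866, 40.9708) (23.5332, 17.9429)]  |A|=603.0967
11. canonical 4-gon: [(29.1591, 14.2059) (32.1908, 53.0306) (1.3866, 40.9708) (23.5332, 17.9429)]
12. shoelace: 603.0967

Area of P5's cell: 603.0967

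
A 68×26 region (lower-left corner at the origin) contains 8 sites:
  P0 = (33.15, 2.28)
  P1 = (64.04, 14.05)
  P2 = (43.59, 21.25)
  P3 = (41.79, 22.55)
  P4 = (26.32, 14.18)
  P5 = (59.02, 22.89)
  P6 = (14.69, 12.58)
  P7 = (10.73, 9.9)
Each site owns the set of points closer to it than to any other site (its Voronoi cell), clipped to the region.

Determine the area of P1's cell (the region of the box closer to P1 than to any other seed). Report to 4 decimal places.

1. box [0,68]×[0,26]: [(0, 0) (68, 0) (68, 26) (0, 26)]
2. ⊥bis P1·P0 via (48.595,8.165): [(51.7061, 0) (68, 0) (68, 26) (41.7993, 26)]  |A|=552.4292
3. ⊥bis P1·P2 via (53.815,17.65): [(49.5724, 5.5998) (51.7061, 0) (68, 0) (68, 26) (56.7549, 26)]  |A|=399.8818
4. ⊥bis P1·P3 via (52.915,18.3): [(49.5724, 5.5998) (51.7061, 0) (68, 0) (68, 26) (56.7549, 26)]  |A|=399.8818
5. ⊥bis P1·P4 via (45.18,14.115): [(49.5724, 5.5998) (51.7061, 0) (68, 0) (68, 26) (56.7549, 26)]  |A|=399.8818
6. ⊥bis P1·P5 via (61.53,18.47): [(52.2479, 13.1989) (49.5724, 5.5998) (51.7061, 0) (68, 0) (68, 22.1441)]  |A|=297.5378
7. ⊥bis P1·P6 via (39.365,13.315): [(52.2479, 13.1989) (49.5724, 5.5998) (51.7061, 0) (68, 0) (68, 22.1441)]  |A|=297.5378
8. ⊥bis P1·P7 via (37.385,11.975): [(52.2479, 13.1989) (49.5724, 5.5998) (51.7061, 0) (68, 0) (68, 22.1441)]  |A|=297.5378
9. canonical 5-gon: [(52.2479, 13.1989) (49.5724, 5.5998) (51.7061, 0) (68, 0) (68, 22.1441)]
10. shoelace: 297.5378

Area of P1's cell: 297.5378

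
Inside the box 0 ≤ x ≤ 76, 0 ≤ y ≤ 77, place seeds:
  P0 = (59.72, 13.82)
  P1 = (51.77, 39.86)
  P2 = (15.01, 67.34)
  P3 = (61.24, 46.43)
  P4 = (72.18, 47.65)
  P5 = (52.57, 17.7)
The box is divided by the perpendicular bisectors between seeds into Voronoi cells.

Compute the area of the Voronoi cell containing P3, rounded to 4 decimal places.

1. box [0,76]×[0,77]: [(0, 0) (76, 0) (76, 77) (0, 77)]
2. ⊥bis P3·P0 via (60.48,30.125): [(0, 32.9441) (76, 29.4016) (76, 77) (0, 77)]  |A|=3482.8652
3. ⊥bis P3·P1 via (56.505,43.145): [(65.7069, 29.8814) (76, 29.4016) (76, 77) (33.0174, 77)]  |A|=1257.6075
4. ⊥bis P3·P2 via (38.125,56.885): [(41.6168, 64.6049) (65.7069, 29.8814) (76, 29.4016) (76, 77) (47.2231, 77)]  |A|=1169.5674
5. ⊥bis P3·P4 via (66.71,47.04): [(41.6168, 64.6049) (65.7069, 29.8814) (68.6387, 29.7447) (63.3689, 77) (47.2231, 77)]  |A|=695.9327
6. ⊥bis P3·P5 via (56.905,32.065): [(41.6168, 64.6049) (65.7069, 29.8814) (68.6387, 29.7447) (63.3689, 77) (47.2231, 77)]  |A|=695.9327
7. canonical 5-gon: [(41.6168, 64.6049) (65.7069, 29.8814) (68.6387, 29.7447) (63.3689, 77) (47.2231, 77)]
8. shoelace: 695.9327

Area of P3's cell: 695.9327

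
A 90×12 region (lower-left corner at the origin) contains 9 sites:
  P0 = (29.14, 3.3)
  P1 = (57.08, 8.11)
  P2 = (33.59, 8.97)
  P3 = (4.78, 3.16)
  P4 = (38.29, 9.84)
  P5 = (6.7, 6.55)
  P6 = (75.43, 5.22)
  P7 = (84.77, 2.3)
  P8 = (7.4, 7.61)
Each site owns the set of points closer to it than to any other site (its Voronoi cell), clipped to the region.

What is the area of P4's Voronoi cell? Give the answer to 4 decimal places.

1. box [0,90]×[0,12]: [(0, 0) (90, 0) (90, 12) (0, 12)]
2. ⊥bis P4·P0 via (33.715,6.57): [(38.4109, 0) (90, 0) (90, 12) (29.8339, 12)]  |A|=670.5311
3. ⊥bis P4·P1 via (47.685,8.975): [(38.4109, 0) (46.8587, 0) (47.9635, 12) (29.8339, 12)]  |A|=159.4642
4. ⊥bis P4·P2 via (35.94,9.405): [(37.4258, 1.3783) (38.4109, 0) (46.8587, 0) (47.9635, 12) (35.4596, 12)]  |A|=129.5866
5. ⊥bis P4·P3 via (21.535,6.5): [(37.4258, 1.3783) (38.4109, 0) (46.8587, 0) (47.9635, 12) (35.4596, 12)]  |A|=129.5866
6. ⊥bis P4·P5 via (22.495,8.195): [(37.4258, 1.3783) (38.4109, 0) (46.8587, 0) (47.9635, 12) (35.4596, 12)]  |A|=129.5866
7. ⊥bis P4·P6 via (56.86,7.53): [(37.4258, 1.3783) (38.4109, 0) (46.8587, 0) (47.9635, 12) (35.4596, 12)]  |A|=129.5866
8. ⊥bis P4·P7 via (61.53,6.07): [(37.4258, 1.3783) (38.4109, 0) (46.8587, 0) (47.9635, 12) (35.4596, 12)]  |A|=129.5866
9. ⊥bis P4·P8 via (22.845,8.725): [(37.4258, 1.3783) (38.4109, 0) (46.8587, 0) (47.9635, 12) (35.4596, 12)]  |A|=129.5866
10. canonical 5-gon: [(37.4258, 1.3783) (38.4109, 0) (46.8587, 0) (47.9635, 12) (35.4596, 12)]
11. shoelace: 129.5866

Area of P4's cell: 129.5866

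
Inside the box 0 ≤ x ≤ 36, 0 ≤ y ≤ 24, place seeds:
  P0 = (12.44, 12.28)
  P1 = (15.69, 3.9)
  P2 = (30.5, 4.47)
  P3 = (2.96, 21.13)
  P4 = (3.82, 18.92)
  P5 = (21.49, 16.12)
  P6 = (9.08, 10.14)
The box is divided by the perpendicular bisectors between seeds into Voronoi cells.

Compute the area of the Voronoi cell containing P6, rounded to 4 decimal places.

Area of P6's cell: 134.8088

1. box [0,36]×[0,24]: [(0, 0) (36, 0) (36, 24) (0, 24)]
2. ⊥bis P6·P0 via (10.76,11.21): [(0, 0) (17.8997, 0) (2.614, 24) (0, 24)]  |A|=246.1643
3. ⊥bis P6·P1 via (12.385,7.02): [(0, 0) (5.758, 0) (13.0082, 7.6801) (2.614, 24) (0, 24)]  |A|=199.5391
4. ⊥bis P6·P2 via (19.79,7.305): [(0, 0) (5.758, 0) (13.0082, 7.6801) (2.614, 24) (0, 24)]  |A|=199.5391
5. ⊥bis P6·P3 via (6.02,15.635): [(0, 12.2826) (0, 0) (5.758, 0) (13.0082, 7.6801) (7.4386, 16.425)]  |A|=146.0584
6. ⊥bis P6·P4 via (6.45,14.53): [(0, 10.6659) (0, 0) (5.758, 0) (13.0082, 7.6801) (8.0391, 15.482)]  |A|=134.8088
7. ⊥bis P6·P5 via (15.285,13.13): [(0, 10.6659) (0, 0) (5.758, 0) (13.0082, 7.6801) (8.0391, 15.482)]  |A|=134.8088
8. canonical 5-gon: [(0, 10.6659) (0, 0) (5.758, 0) (13.0082, 7.6801) (8.0391, 15.482)]
9. shoelace: 134.8088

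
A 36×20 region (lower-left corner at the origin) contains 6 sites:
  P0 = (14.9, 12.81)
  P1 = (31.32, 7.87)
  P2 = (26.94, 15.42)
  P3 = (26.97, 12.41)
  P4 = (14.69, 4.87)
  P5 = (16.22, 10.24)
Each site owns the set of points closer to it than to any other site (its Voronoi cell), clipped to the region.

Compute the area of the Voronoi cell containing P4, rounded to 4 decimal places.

1. box [0,36]×[0,20]: [(0, 0) (36, 0) (36, 20) (0, 20)]
2. ⊥bis P4·P0 via (14.795,8.84): [(0, 9.2313) (0, 0) (36, 0) (36, 8.2792)]  |A|=315.1884
3. ⊥bis P4·P1 via (23.005,6.37): [(22.5966, 8.6337) (0, 9.2313) (0, 0) (24.1541, 0)]  |A|=208.5675
4. ⊥bis P4·P2 via (20.815,10.145): [(22.7238, 7.9286) (22.1054, 8.6467) (0, 9.2313) (0, 0) (24.1541, 0)]  |A|=208.3951
5. ⊥bis P4·P3 via (20.83,8.64): [(23.33, 4.5684) (20.8048, 8.6811) (0, 9.2313) (0, 0) (24.1541, 0)]  |A|=204.9427
6. ⊥bis P4·P5 via (15.455,7.555): [(23.33, 4.5684) (22.7771, 5.4688) (10.5509, 8.9522) (0, 9.2313) (0, 0) (24.1541, 0)]  |A|=188.7412
7. canonical 6-gon: [(23.33, 4.5684) (22.7771, 5.4688) (10.5509, 8.9522) (0, 9.2313) (0, 0) (24.1541, 0)]
8. shoelace: 188.7412

Area of P4's cell: 188.7412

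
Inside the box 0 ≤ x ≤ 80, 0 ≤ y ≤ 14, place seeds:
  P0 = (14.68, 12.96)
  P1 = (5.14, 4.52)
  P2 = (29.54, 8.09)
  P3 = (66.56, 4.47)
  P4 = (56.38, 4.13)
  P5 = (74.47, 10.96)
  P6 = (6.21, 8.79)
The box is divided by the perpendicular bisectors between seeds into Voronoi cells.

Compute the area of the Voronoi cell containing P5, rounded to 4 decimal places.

Area of P5's cell: 124.5770

1. box [0,80]×[0,14]: [(0, 0) (80, 0) (80, 14) (0, 14)]
2. ⊥bis P5·P0 via (44.575,11.96): [(44.1749, 0) (80, 0) (80, 14) (44.6432, 14)]  |A|=498.2728
3. ⊥bis P5·P1 via (39.805,7.74): [(44.1749, 0) (80, 0) (80, 14) (44.6432, 14)]  |A|=498.2728
4. ⊥bis P5·P2 via (52.005,9.525): [(52.6134, 0) (80, 0) (80, 14) (51.7191, 14)]  |A|=389.6719
5. ⊥bis P5·P3 via (70.515,7.715): [(76.845, 0) (80, 0) (80, 14) (65.3583, 14)]  |A|=124.577
6. ⊥bis P5·P4 via (65.425,7.545): [(76.845, 0) (80, 0) (80, 14) (65.3583, 14)]  |A|=124.577
7. ⊥bis P5·P6 via (40.34,9.875): [(76.845, 0) (80, 0) (80, 14) (65.3583, 14)]  |A|=124.577
8. canonical 4-gon: [(76.845, 0) (80, 0) (80, 14) (65.3583, 14)]
9. shoelace: 124.577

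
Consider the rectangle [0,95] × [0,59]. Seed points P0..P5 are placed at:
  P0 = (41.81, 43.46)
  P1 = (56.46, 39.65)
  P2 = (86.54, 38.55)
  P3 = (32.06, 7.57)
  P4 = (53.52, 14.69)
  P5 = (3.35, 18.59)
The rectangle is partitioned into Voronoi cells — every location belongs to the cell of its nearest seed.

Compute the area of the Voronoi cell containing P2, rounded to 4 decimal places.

Area of P2's cell: 1164.5384

1. box [0,95]×[0,59]: [(0, 0) (95, 0) (95, 59) (0, 59)]
2. ⊥bis P2·P0 via (64.175,41.005): [(59.6739, 0) (95, 0) (95, 59) (66.1503, 59)]  |A|=1893.1861
3. ⊥bis P2·P1 via (71.5,39.1): [(70.0701, 0) (95, 0) (95, 59) (72.2277, 59)]  |A|=1407.2128
4. ⊥bis P2·P3 via (59.3,23.06): [(70.2117, 3.8712) (72.413, 0) (95, 0) (95, 59) (72.2277, 59)]  |A|=1402.6779
5. ⊥bis P2·P4 via (70.03,26.62): [(70.9948, 25.2848) (89.2654, 0) (95, 0) (95, 59) (72.2277, 59)]  |A|=1164.5384
6. ⊥bis P2·P5 via (44.945,28.57): [(70.9948, 25.2848) (89.2654, 0) (95, 0) (95, 59) (72.2277, 59)]  |A|=1164.5384
7. canonical 5-gon: [(70.9948, 25.2848) (89.2654, 0) (95, 0) (95, 59) (72.2277, 59)]
8. shoelace: 1164.5384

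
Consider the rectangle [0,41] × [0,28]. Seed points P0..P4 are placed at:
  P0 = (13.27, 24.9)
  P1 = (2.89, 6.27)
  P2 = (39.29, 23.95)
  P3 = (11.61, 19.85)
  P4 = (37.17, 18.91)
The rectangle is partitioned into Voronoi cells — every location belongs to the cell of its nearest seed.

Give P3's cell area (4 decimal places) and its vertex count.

1. box [0,41]×[0,28]: [(0, 0) (41, 0) (41, 28) (0, 28)]
2. ⊥bis P3·P0 via (12.44,22.375): [(0, 26.4642) (0, 0) (41, 0) (41, 12.987)]  |A|=808.7485
3. ⊥bis P3·P1 via (7.25,13.06): [(0, 26.4642) (0, 17.7154) (27.5889, 0) (41, 0) (41, 12.987)]  |A|=564.3751
4. ⊥bis P3·P2 via (25.45,21.9): [(26.0419, 17.9039) (0, 26.4642) (0, 17.7154) (27.5889, 0) (28.6939, 0)]  |A|=357.0812
5. ⊥bis P3·P4 via (24.39,19.38): [(24.3561, 18.458) (0, 26.4642) (0, 17.7154) (23.7675, 2.4538)]  |A|=301.2256
6. canonical 4-gon: [(24.3561, 18.458) (0, 26.4642) (0, 17.7154) (23.7675, 2.4538)]
7. shoelace: 301.2256

Area of P3's cell: 301.2256 (4 vertices)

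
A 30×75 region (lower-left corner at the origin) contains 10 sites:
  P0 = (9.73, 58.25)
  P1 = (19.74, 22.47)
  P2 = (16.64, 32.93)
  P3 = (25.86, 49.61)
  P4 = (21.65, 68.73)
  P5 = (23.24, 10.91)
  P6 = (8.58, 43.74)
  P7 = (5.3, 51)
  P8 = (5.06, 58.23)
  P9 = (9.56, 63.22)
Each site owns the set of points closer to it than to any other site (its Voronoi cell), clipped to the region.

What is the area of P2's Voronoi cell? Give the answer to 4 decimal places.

Area of P2's cell: 315.7463

1. box [0,30]×[0,75]: [(0, 0) (30, 0) (30, 75) (0, 75)]
2. ⊥bis P2·P0 via (13.185,45.59): [(0, 41.9917) (0, 0) (30, 0) (30, 50.1789)]  |A|=1382.5598
3. ⊥bis P2·P1 via (18.19,27.7): [(0, 41.9917) (0, 22.3091) (30, 31.2001) (30, 50.1789)]  |A|=579.9221
4. ⊥bis P2·P3 via (21.25,41.27): [(13.3521, 45.6356) (0, 41.9917) (0, 22.3091) (30, 31.2001) (30, 36.4334)]  |A|=465.505
5. ⊥bis P2·P4 via (19.145,50.83): [(13.3521, 45.6356) (0, 41.9917) (0, 22.3091) (30, 31.2001) (30, 36.4334)]  |A|=465.505
6. ⊥bis P2·P5 via (19.94,21.92): [(13.3521, 45.6356) (0, 41.9917) (0, 22.3091) (30, 31.2001) (30, 36.4334)]  |A|=465.505
7. ⊥bis P2·P6 via (12.61,38.335): [(18.5489, 42.7631) (0, 28.9329) (0, 22.3091) (30, 31.2001) (30, 36.4334)]  |A|=315.7463
8. ⊥bis P2·P7 via (10.97,41.965): [(18.5489, 42.7631) (0, 28.9329) (0, 22.3091) (30, 31.2001) (30, 36.4334)]  |A|=315.7463
9. ⊥bis P2·P8 via (10.85,45.58): [(18.5489, 42.7631) (0, 28.9329) (0, 22.3091) (30, 31.2001) (30, 36.4334)]  |A|=315.7463
10. ⊥bis P2·P9 via (13.1,48.075): [(18.5489, 42.7631) (0, 28.9329) (0, 22.3091) (30, 31.2001) (30, 36.4334)]  |A|=315.7463
11. canonical 5-gon: [(18.5489, 42.7631) (0, 28.9329) (0, 22.3091) (30, 31.2001) (30, 36.4334)]
12. shoelace: 315.7463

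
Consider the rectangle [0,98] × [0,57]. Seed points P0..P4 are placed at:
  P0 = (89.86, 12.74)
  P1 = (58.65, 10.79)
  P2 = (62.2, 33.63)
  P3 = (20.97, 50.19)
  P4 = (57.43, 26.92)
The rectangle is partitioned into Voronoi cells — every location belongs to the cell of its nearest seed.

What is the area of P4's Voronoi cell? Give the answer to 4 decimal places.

1. box [0,98]×[0,57]: [(0, 0) (98, 0) (98, 57) (0, 57)]
2. ⊥bis P4·P0 via (73.645,19.83): [(0, 0) (64.9743, 0) (89.8976, 57) (0, 57)]  |A|=4413.8493
3. ⊥bis P4·P1 via (58.04,18.855): [(0, 14.4651) (73.7378, 20.0423) (89.8976, 57) (0, 57)]  |A|=3229.418
4. ⊥bis P4·P2 via (59.815,30.275): [(0, 14.4651) (73.7378, 20.0423) (73.8497, 20.2981) (22.2207, 57) (0, 57)]  |A|=1987.482
5. ⊥bis P4·P3 via (39.2,38.555): [(25.0335, 16.3585) (73.7378, 20.0423) (73.8497, 20.2981) (41.9988, 42.9402)]  |A|=621.4117
6. canonical 4-gon: [(25.0335, 16.3585) (73.7378, 20.0423) (73.8497, 20.2981) (41.9988, 42.9402)]
7. shoelace: 621.4117

Area of P4's cell: 621.4117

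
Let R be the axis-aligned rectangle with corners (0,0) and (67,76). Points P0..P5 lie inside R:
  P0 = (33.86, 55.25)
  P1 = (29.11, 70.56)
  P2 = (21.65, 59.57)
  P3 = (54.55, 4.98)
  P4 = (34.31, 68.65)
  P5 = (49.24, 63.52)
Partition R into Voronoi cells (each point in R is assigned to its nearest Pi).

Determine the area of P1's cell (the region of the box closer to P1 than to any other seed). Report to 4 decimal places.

1. box [0,67]×[0,76]: [(0, 0) (67, 0) (67, 76) (0, 76)]
2. ⊥bis P1·P0 via (31.485,62.905): [(0, 53.1366) (67, 73.9237) (67, 76) (0, 76)]  |A|=835.4791
3. ⊥bis P1·P2 via (25.38,65.065): [(29.479, 62.2826) (67, 73.9237) (67, 76) (9.2707, 76)]  |A|=434.9001
4. ⊥bis P1·P3 via (41.83,37.77): [(29.479, 62.2826) (67, 73.9237) (67, 76) (9.2707, 76)]  |A|=434.9001
5. ⊥bis P1·P4 via (31.71,69.605): [(29.1119, 62.5318) (34.0589, 76) (9.2707, 76)]  |A|=166.9272
6. ⊥bis P1·P5 via (39.175,67.04): [(29.1119, 62.5318) (34.0589, 76) (9.2707, 76)]  |A|=166.9272
7. canonical 3-gon: [(29.1119, 62.5318) (34.0589, 76) (9.2707, 76)]
8. shoelace: 166.9272

Area of P1's cell: 166.9272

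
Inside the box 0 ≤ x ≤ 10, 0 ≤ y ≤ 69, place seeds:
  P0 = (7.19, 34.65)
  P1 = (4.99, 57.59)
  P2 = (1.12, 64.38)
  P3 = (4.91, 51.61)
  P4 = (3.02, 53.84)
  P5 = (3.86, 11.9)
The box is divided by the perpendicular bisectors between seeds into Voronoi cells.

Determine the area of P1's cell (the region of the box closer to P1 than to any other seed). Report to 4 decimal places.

1. box [0,10]×[0,69]: [(0, 0) (10, 0) (10, 69) (0, 69)]
2. ⊥bis P1·P0 via (6.09,46.12): [(0, 45.536) (10, 46.495) (10, 69) (0, 69)]  |A|=229.8453
3. ⊥bis P1·P2 via (3.055,60.985): [(0, 59.2438) (0, 45.536) (10, 46.495) (10, 64.9433)]  |A|=160.781
4. ⊥bis P1·P3 via (4.95,54.6): [(0, 59.2438) (0, 54.6662) (10, 54.5324) (10, 64.9433)]  |A|=74.9423
5. ⊥bis P1·P4 via (4.005,55.715): [(0, 59.2438) (0, 57.819) (6.1582, 54.5838) (10, 54.5324) (10, 64.9433)]  |A|=65.2347
6. ⊥bis P1·P5 via (4.425,34.745): [(0, 59.2438) (0, 57.819) (6.1582, 54.5838) (10, 54.5324) (10, 64.9433)]  |A|=65.2347
7. canonical 5-gon: [(0, 59.2438) (0, 57.819) (6.1582, 54.5838) (10, 54.5324) (10, 64.9433)]
8. shoelace: 65.2347

Area of P1's cell: 65.2347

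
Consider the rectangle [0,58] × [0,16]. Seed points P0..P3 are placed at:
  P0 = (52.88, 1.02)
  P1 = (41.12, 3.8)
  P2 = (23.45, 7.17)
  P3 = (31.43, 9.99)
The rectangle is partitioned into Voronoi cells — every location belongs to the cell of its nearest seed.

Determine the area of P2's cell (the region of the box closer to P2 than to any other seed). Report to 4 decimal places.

1. box [0,58]×[0,16]: [(0, 0) (58, 0) (58, 16) (0, 16)]
2. ⊥bis P2·P0 via (38.165,4.095): [(0, 0) (37.3093, 0) (40.6528, 16) (0, 16)]  |A|=623.6965
3. ⊥bis P2·P1 via (32.285,5.485): [(0, 0) (31.2389, 0) (34.2904, 16) (0, 16)]  |A|=524.2345
4. ⊥bis P2·P3 via (27.44,8.58): [(0, 0) (30.472, 0) (24.8179, 16) (0, 16)]  |A|=442.3194
5. canonical 4-gon: [(0, 0) (30.472, 0) (24.8179, 16) (0, 16)]
6. shoelace: 442.3194

Area of P2's cell: 442.3194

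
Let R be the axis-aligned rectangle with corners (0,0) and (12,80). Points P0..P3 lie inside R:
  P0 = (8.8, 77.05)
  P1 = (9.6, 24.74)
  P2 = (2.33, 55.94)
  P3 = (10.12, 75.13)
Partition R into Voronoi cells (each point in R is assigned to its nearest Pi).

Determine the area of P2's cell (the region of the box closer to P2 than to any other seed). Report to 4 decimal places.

1. box [0,12]×[0,80]: [(0, 0) (12, 0) (12, 80) (0, 80)]
2. ⊥bis P2·P0 via (5.565,66.495): [(0, 68.2006) (0, 0) (12, 0) (12, 64.5227)]  |A|=796.3401
3. ⊥bis P2·P1 via (5.965,40.34): [(0, 68.2006) (0, 38.9501) (12, 41.7462) (12, 64.5227)]  |A|=312.1623
4. ⊥bis P2·P3 via (6.225,65.535): [(0, 68.062) (0, 38.9501) (12, 41.7462) (12, 63.1907)]  |A|=303.3382
5. canonical 4-gon: [(0, 68.062) (0, 38.9501) (12, 41.7462) (12, 63.1907)]
6. shoelace: 303.3382

Area of P2's cell: 303.3382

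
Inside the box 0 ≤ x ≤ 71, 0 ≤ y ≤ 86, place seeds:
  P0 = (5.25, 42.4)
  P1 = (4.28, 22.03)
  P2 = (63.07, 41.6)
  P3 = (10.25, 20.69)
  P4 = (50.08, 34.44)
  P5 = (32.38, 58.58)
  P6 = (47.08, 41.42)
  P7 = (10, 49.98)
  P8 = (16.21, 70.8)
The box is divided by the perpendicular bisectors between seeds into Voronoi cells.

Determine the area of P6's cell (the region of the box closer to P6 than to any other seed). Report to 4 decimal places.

1. box [0,71]×[0,86]: [(0, 0) (71, 0) (71, 86) (0, 86)]
2. ⊥bis P6·P0 via (26.165,41.91): [(25.1831, 0) (71, 0) (71, 86) (27.1979, 86)]  |A|=3853.6138
3. ⊥bis P6·P1 via (25.68,31.725): [(25.9143, 31.2079) (40.0526, 0) (71, 0) (71, 86) (27.1979, 86)]  |A|=3621.5912
4. ⊥bis P6·P2 via (55.075,41.51): [(25.9143, 31.2079) (40.0526, 0) (55.5423, 0) (54.5742, 86) (27.1979, 86)]  |A|=2250.5987
5. ⊥bis P6·P3 via (28.665,31.055): [(26.0208, 35.7529) (46.1445, 0) (55.5423, 0) (54.5742, 86) (27.1979, 86)]  |A|=2107.9062
6. ⊥bis P6·P4 via (48.58,37.93): [(26.0208, 35.7529) (29.4284, 29.6987) (55.0838, 40.7253) (54.5742, 86) (27.1979, 86)]  |A|=1443.4153
7. ⊥bis P6·P5 via (39.73,50): [(26.0806, 38.3073) (26.0208, 35.7529) (29.4284, 29.6987) (55.0838, 40.7253) (54.8338, 62.9386)]  |A|=455.8504
8. ⊥bis P6·P7 via (28.54,45.7): [(27.019, 39.1112) (26.1788, 35.472) (29.4284, 29.6987) (55.0838, 40.7253) (54.8338, 62.9386)]  |A|=454.2703
9. ⊥bis P6·P8 via (31.645,56.11): [(27.019, 39.1112) (26.1788, 35.472) (29.4284, 29.6987) (55.0838, 40.7253) (54.8338, 62.9386)]  |A|=454.2703
10. canonical 5-gon: [(27.019, 39.1112) (26.1788, 35.472) (29.4284, 29.6987) (55.0838, 40.7253) (54.8338, 62.9386)]
11. shoelace: 454.2703

Area of P6's cell: 454.2703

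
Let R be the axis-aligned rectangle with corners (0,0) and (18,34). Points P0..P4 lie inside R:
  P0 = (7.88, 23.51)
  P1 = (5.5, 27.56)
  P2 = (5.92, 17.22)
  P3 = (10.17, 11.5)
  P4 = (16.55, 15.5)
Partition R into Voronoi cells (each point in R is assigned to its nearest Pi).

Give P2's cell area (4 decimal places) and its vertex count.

1. box [0,18]×[0,34]: [(0, 0) (18, 0) (18, 34) (0, 34)]
2. ⊥bis P2·P0 via (6.9,20.365): [(0, 22.5151) (0, 0) (18, 0) (18, 16.9062)]  |A|=354.7913
3. ⊥bis P2·P1 via (5.71,22.39): [(1.0136, 22.1992) (0, 22.1581) (0, 0) (18, 0) (18, 16.9062)]  |A|=354.6104
4. ⊥bis P2·P3 via (8.045,14.36): [(13.4007, 18.3393) (1.0136, 22.1992) (0, 22.1581) (0, 8.3825)]  |A|=94.5124
5. ⊥bis P2·P4 via (11.235,16.36): [(11.3031, 16.7808) (11.6439, 18.8868) (1.0136, 22.1992) (0, 22.1581) (0, 8.3825)]  |A|=92.5691
6. canonical 5-gon: [(11.3031, 16.7808) (11.6439, 18.8868) (1.0136, 22.1992) (0, 22.1581) (0, 8.3825)]
7. shoelace: 92.5691

Area of P2's cell: 92.5691 (5 vertices)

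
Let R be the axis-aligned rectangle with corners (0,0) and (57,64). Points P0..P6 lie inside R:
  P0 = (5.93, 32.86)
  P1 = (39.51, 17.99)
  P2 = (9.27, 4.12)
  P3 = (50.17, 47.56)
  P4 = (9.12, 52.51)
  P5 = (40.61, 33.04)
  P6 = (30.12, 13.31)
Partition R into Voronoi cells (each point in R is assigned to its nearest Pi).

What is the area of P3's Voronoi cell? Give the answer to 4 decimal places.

1. box [0,57]×[0,64]: [(0, 0) (57, 0) (57, 64) (0, 64)]
2. ⊥bis P3·P0 via (28.05,40.21): [(41.4109, 0) (57, 0) (57, 64) (20.1451, 64)]  |A|=1678.2076
3. ⊥bis P3·P1 via (44.84,32.775): [(28.5718, 38.6397) (57, 28.3913) (57, 64) (20.1451, 64)]  |A|=973.4715
4. ⊥bis P3·P2 via (29.72,25.84): [(28.5718, 38.6397) (57, 28.3913) (57, 64) (20.1451, 64)]  |A|=973.4715
5. ⊥bis P3·P4 via (29.645,50.035): [(28.351, 39.3041) (28.5718, 38.6397) (57, 28.3913) (57, 64) (31.329, 64)]  |A|=835.3736
6. ⊥bis P3·P5 via (45.39,40.3): [(29.7156, 50.6201) (57, 32.656) (57, 64) (31.329, 64)]  |A|=599.3406
7. ⊥bis P3·P6 via (40.145,30.435): [(29.7156, 50.6201) (57, 32.656) (57, 64) (31.329, 64)]  |A|=599.3406
8. canonical 4-gon: [(29.7156, 50.6201) (57, 32.656) (57, 64) (31.329, 64)]
9. shoelace: 599.3406

Area of P3's cell: 599.3406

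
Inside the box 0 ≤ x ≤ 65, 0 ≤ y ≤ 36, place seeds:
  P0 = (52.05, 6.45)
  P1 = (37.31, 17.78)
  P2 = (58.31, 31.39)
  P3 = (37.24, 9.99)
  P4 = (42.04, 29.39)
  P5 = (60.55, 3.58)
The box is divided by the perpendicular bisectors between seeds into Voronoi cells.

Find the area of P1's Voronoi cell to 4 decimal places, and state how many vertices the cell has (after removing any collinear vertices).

Area of P1's cell: 750.6235 (5 vertices)

1. box [0,65]×[0,36]: [(0, 0) (65, 0) (65, 36) (0, 36)]
2. ⊥bis P1·P0 via (44.68,12.115): [(0, 0) (35.3677, 0) (63.0394, 36) (0, 36)]  |A|=1771.3276
3. ⊥bis P1·P2 via (47.81,24.585): [(0, 0) (35.3677, 0) (50.7629, 20.0287) (40.412, 36) (0, 36)]  |A|=1590.6333
4. ⊥bis P1·P3 via (37.275,13.885): [(0, 14.2199) (45.9804, 13.8068) (50.7629, 20.0287) (40.412, 36) (0, 36)]  |A|=1019.5568
5. ⊥bis P1·P4 via (39.675,23.585): [(0, 14.2199) (45.9804, 13.8068) (50.2004, 19.2969) (9.2018, 36) (0, 36)]  |A|=750.6235
6. ⊥bis P1·P5 via (48.93,10.68): [(0, 14.2199) (45.9804, 13.8068) (50.2004, 19.2969) (9.2018, 36) (0, 36)]  |A|=750.6235
7. canonical 5-gon: [(0, 14.2199) (45.9804, 13.8068) (50.2004, 19.2969) (9.2018, 36) (0, 36)]
8. shoelace: 750.6235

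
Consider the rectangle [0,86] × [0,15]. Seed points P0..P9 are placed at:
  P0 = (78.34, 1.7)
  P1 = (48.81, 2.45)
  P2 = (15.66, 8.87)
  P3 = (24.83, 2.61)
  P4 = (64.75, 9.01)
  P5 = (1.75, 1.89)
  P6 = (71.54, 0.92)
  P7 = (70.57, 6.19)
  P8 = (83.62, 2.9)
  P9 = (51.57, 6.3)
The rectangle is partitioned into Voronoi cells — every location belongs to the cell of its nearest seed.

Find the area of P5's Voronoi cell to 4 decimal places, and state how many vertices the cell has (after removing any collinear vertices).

1. box [0,86]×[0,15]: [(0, 0) (86, 0) (86, 15) (0, 15)]
2. ⊥bis P5·P0 via (40.045,1.795): [(0, 0) (40.0405, 0) (40.0778, 15) (0, 15)]  |A|=600.8873
3. ⊥bis P5·P1 via (25.28,2.17): [(0, 0) (25.3058, 0) (25.1273, 15) (0, 15)]  |A|=378.2486
4. ⊥bis P5·P2 via (8.705,5.38): [(0, 0) (11.4047, 0) (3.8777, 15) (0, 15)]  |A|=114.6178
5. ⊥bis P5·P3 via (13.29,2.25): [(0, 0) (11.4047, 0) (3.8777, 15) (0, 15)]  |A|=114.6178
6. ⊥bis P5·P4 via (33.25,5.45): [(0, 0) (11.4047, 0) (3.8777, 15) (0, 15)]  |A|=114.6178
7. ⊥bis P5·P6 via (36.645,1.405): [(0, 0) (11.4047, 0) (3.8777, 15) (0, 15)]  |A|=114.6178
8. ⊥bis P5·P7 via (36.16,4.04): [(0, 0) (11.4047, 0) (3.8777, 15) (0, 15)]  |A|=114.6178
9. ⊥bis P5·P8 via (42.685,2.395): [(0, 0) (11.4047, 0) (3.8777, 15) (0, 15)]  |A|=114.6178
10. ⊥bis P5·P9 via (26.66,4.095): [(0, 0) (11.4047, 0) (3.8777, 15) (0, 15)]  |A|=114.6178
11. canonical 4-gon: [(0, 0) (11.4047, 0) (3.8777, 15) (0, 15)]
12. shoelace: 114.6178

Area of P5's cell: 114.6178 (4 vertices)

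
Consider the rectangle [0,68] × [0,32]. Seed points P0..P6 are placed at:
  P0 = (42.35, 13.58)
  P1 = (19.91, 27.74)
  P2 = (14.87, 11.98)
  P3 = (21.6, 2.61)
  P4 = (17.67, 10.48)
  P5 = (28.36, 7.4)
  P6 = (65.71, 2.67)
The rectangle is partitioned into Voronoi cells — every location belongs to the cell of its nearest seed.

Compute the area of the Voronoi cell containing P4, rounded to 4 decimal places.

Area of P4's cell: 94.6990

1. box [0,68]×[0,32]: [(0, 0) (68, 0) (68, 32) (0, 32)]
2. ⊥bis P4·P0 via (30.01,12.03): [(0, 0) (31.5211, 0) (27.5016, 32) (0, 32)]  |A|=944.3628
3. ⊥bis P4·P1 via (18.79,19.11): [(0, 21.5486) (0, 0) (31.5211, 0) (29.2919, 17.7471)]  |A|=595.3023
4. ⊥bis P4·P2 via (16.27,11.23): [(20.3808, 18.9035) (10.2539, 0) (31.5211, 0) (29.2919, 17.7471)]  |A|=278.7957
5. ⊥bis P4·P3 via (19.635,6.545): [(20.3808, 18.9035) (11.6146, 2.5399) (30.0459, 11.7439) (29.2919, 17.7471)]  |A|=136.7716
6. ⊥bis P4·P5 via (23.015,8.94): [(25.6873, 18.2149) (20.3808, 18.9035) (11.6146, 2.5399) (22.777, 8.114)]  |A|=94.699
7. ⊥bis P4·P6 via (41.69,6.575): [(25.6873, 18.2149) (20.3808, 18.9035) (11.6146, 2.5399) (22.777, 8.114)]  |A|=94.699
8. canonical 4-gon: [(25.6873, 18.2149) (20.3808, 18.9035) (11.6146, 2.5399) (22.777, 8.114)]
9. shoelace: 94.699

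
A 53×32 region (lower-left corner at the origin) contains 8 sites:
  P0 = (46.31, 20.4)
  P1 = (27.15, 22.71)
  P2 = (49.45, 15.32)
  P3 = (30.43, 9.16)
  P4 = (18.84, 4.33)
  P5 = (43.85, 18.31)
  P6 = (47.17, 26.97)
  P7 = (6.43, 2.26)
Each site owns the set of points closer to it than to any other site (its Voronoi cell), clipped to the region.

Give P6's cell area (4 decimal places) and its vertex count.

Area of P6's cell: 131.9941 (5 vertices)

1. box [0,53]×[0,32]: [(0, 0) (53, 0) (53, 32) (0, 32)]
2. ⊥bis P6·P0 via (46.74,23.685): [(0, 29.8032) (53, 22.8656) (53, 32) (0, 32)]  |A|=300.2781
3. ⊥bis P6·P1 via (37.16,24.84): [(37.1383, 24.9418) (53, 22.8656) (53, 32) (35.6364, 32)]  |A|=133.721
4. ⊥bis P6·P2 via (48.31,21.145): [(37.1383, 24.9418) (53, 22.8656) (53, 32) (35.6364, 32)]  |A|=133.721
5. ⊥bis P6·P3 via (38.8,18.065): [(37.1383, 24.9418) (53, 22.8656) (53, 32) (35.6364, 32)]  |A|=133.721
6. ⊥bis P6·P4 via (33.005,15.65): [(37.1383, 24.9418) (53, 22.8656) (53, 32) (35.6364, 32)]  |A|=133.721
7. ⊥bis P6·P5 via (45.51,22.64): [(36.928, 25.9301) (40.7332, 24.4713) (53, 22.8656) (53, 32) (35.6364, 32)]  |A|=131.9941
8. ⊥bis P6·P7 via (26.8,14.615): [(36.928, 25.9301) (40.7332, 24.4713) (53, 22.8656) (53, 32) (35.6364, 32)]  |A|=131.9941
9. canonical 5-gon: [(36.928, 25.9301) (40.7332, 24.4713) (53, 22.8656) (53, 32) (35.6364, 32)]
10. shoelace: 131.9941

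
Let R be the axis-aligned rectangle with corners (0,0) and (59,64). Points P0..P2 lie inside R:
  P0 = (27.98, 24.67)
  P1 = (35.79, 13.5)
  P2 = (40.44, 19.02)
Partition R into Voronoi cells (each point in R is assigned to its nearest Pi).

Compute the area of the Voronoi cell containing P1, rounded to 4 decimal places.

1. box [0,59]×[0,64]: [(0, 0) (59, 0) (59, 64) (0, 64)]
2. ⊥bis P1·P0 via (31.885,19.085): [(4.5893, 0) (59, 0) (59, 38.0437)]  |A|=1034.991
3. ⊥bis P1·P2 via (38.115,16.26): [(33.4568, 20.184) (4.5893, 0) (57.4172, 0)]  |A|=533.1394
4. canonical 3-gon: [(33.4568, 20.184) (4.5893, 0) (57.4172, 0)]
5. shoelace: 533.1394

Area of P1's cell: 533.1394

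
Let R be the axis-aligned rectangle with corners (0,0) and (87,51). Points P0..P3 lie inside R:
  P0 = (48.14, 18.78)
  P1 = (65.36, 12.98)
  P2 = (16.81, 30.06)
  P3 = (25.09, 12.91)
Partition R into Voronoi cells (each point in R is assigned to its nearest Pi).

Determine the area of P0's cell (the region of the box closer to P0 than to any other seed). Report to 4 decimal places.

1. box [0,87]×[0,51]: [(0, 0) (87, 0) (87, 51) (0, 51)]
2. ⊥bis P0·P1 via (56.75,15.88): [(0, 0) (51.4013, 0) (68.579, 51) (0, 51)]  |A|=3059.4995
3. ⊥bis P0·P2 via (32.475,24.42): [(23.6829, 0) (51.4013, 0) (68.579, 51) (42.0448, 51)]  |A|=1383.4436
4. ⊥bis P0·P3 via (36.615,15.845): [(33.6208, 27.6024) (40.6501, 0) (51.4013, 0) (68.579, 51) (42.0448, 51)]  |A|=1149.2743
5. canonical 5-gon: [(33.6208, 27.6024) (40.6501, 0) (51.4013, 0) (68.579, 51) (42.0448, 51)]
6. shoelace: 1149.2743

Area of P0's cell: 1149.2743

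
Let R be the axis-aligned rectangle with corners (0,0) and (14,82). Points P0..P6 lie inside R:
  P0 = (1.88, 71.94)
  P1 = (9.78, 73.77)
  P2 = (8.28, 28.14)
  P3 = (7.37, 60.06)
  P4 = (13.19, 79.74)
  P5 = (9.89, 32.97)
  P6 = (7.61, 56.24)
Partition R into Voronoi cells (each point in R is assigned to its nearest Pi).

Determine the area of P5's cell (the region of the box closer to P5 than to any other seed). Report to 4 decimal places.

1. box [0,14]×[0,82]: [(0, 0) (14, 0) (14, 82) (0, 82)]
2. ⊥bis P5·P0 via (5.885,52.455): [(0, 51.2454) (0, 0) (14, 0) (14, 54.123)]  |A|=737.5785
3. ⊥bis P5·P1 via (9.835,53.37): [(10.3433, 53.3714) (0, 51.2454) (0, 0) (14, 0) (14, 53.3812)]  |A|=736.2223
4. ⊥bis P5·P2 via (9.085,30.555): [(10.3433, 53.3714) (0, 51.2454) (0, 33.5833) (14, 28.9167) (14, 53.3812)]  |A|=298.7223
5. ⊥bis P5·P3 via (8.63,46.515): [(0, 45.7122) (0, 33.5833) (14, 28.9167) (14, 47.0145)]  |A|=211.5872
6. ⊥bis P5·P4 via (11.54,56.355): [(0, 45.7122) (0, 33.5833) (14, 28.9167) (14, 47.0145)]  |A|=211.5872
7. ⊥bis P5·P6 via (8.75,44.605): [(0, 43.7477) (0, 33.5833) (14, 28.9167) (14, 45.1194)]  |A|=184.5695
8. canonical 4-gon: [(0, 43.7477) (0, 33.5833) (14, 28.9167) (14, 45.1194)]
9. shoelace: 184.5695

Area of P5's cell: 184.5695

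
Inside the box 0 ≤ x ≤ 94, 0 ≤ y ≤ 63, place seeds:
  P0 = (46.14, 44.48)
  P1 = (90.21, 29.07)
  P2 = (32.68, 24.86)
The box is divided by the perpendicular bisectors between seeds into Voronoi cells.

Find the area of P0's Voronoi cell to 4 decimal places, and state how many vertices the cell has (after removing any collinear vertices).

1. box [0,94]×[0,63]: [(0, 0) (94, 0) (94, 63) (0, 63)]
2. ⊥bis P0·P1 via (68.175,36.775): [(0, 0) (55.3158, 0) (77.3451, 63) (0, 63)]  |A|=4178.8206
3. ⊥bis P0·P2 via (39.41,34.67): [(0, 61.7066) (62.0161, 19.1615) (77.3451, 63) (0, 63)]  |A|=1735.4535
4. canonical 4-gon: [(0, 61.7066) (62.0161, 19.1615) (77.3451, 63) (0, 63)]
5. shoelace: 1735.4535

Area of P0's cell: 1735.4535 (4 vertices)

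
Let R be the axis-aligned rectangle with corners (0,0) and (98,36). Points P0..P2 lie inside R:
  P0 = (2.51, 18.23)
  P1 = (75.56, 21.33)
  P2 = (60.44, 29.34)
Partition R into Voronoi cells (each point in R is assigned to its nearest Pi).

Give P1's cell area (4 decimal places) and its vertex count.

1. box [0,98]×[0,36]: [(0, 0) (98, 0) (98, 36) (0, 36)]
2. ⊥bis P1·P0 via (39.035,19.78): [(39.8744, 0) (98, 0) (98, 36) (38.3467, 36)]  |A|=2120.0207
3. ⊥bis P1·P2 via (68,25.335): [(54.5785, 0) (98, 0) (98, 36) (73.6499, 36)]  |A|=1219.8889
4. canonical 4-gon: [(54.5785, 0) (98, 0) (98, 36) (73.6499, 36)]
5. shoelace: 1219.8889

Area of P1's cell: 1219.8889 (4 vertices)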